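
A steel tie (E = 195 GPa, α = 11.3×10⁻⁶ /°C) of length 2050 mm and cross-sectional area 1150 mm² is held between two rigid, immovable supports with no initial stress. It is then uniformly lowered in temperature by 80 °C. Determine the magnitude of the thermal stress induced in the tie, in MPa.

Because both ends are immovable the net strain is zero, and the suppressed thermal strain is αΔT = 11.3×10⁻⁶ × 80 = 904×10⁻⁶.
σ = EαΔT = 195×10³ × 11.3×10⁻⁶ × 80 = 176.3 MPa (tensile; the tie is trying to contract).

σ ≈ 176 MPa (tensile)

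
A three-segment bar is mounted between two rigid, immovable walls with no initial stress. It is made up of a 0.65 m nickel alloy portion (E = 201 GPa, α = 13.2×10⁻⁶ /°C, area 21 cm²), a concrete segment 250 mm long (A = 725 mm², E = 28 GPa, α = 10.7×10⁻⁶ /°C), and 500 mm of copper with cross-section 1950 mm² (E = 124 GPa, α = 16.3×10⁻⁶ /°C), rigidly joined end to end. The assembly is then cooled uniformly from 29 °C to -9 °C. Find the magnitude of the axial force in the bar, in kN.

With the walls removed the bar would change length by δ_free = Σ αᵢΔT Lᵢ = 13.2×10⁻⁶×38×650 + 10.7×10⁻⁶×38×250 + 16.3×10⁻⁶×38×500 = 0.7374 mm.
The rigid supports impose zero overall length change; the single axial force P common to all segments must satisfy P Σ Lᵢ/(AᵢEᵢ) = δ_free.
The series flexibility is Σ Lᵢ/(AᵢEᵢ) = 650/(2100×201×10³) + 250/(725×28×10³) + 500/(1950×124×10³) = 1.592×10⁻⁵ mm/N.
P = 0.7374 / 1.592×10⁻⁵ = 46310 N = 46.31 kN, tensile.

P ≈ 46.3 kN (tensile)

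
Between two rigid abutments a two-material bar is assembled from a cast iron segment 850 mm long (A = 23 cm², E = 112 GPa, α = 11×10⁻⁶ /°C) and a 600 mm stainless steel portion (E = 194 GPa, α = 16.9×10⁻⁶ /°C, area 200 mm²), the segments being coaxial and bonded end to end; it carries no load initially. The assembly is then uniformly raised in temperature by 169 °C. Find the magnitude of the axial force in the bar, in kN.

P ≈ 176 kN (compressive)

With the walls removed the bar would change length by δ_free = Σ αᵢΔT Lᵢ = 11×10⁻⁶×169×850 + 16.9×10⁻⁶×169×600 = 3.294 mm.
The walls prevent any net length change, so an axial force P (same in every segment) develops. Compatibility: P · Σ Lᵢ/(AᵢEᵢ) = δ_free.
The series flexibility is Σ Lᵢ/(AᵢEᵢ) = 850/(2300×112×10³) + 600/(200×194×10³) = 1.876×10⁻⁵ mm/N.
Hence P = δ_free / Σ(L/AE) = 3.294/1.876×10⁻⁵ = 175.5 kN (compressive).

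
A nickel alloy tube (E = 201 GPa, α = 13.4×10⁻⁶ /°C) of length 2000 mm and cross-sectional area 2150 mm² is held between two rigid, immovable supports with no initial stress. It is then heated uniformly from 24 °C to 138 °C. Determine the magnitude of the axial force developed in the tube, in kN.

P ≈ 660 kN (compressive)

The ends cannot move, so σ = EαΔT = 201×10³ × 13.4×10⁻⁶ × 114 = 307 MPa.
P = AEαΔT = 2150 × 201×10³ × 13.4×10⁻⁶ × 114 = 660.2 kN (compressive).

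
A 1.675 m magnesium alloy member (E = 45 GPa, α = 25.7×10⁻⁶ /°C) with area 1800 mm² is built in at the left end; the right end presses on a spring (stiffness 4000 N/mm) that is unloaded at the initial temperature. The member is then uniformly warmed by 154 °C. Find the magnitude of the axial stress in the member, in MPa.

Free thermal expansion: δ_free = αΔT L = 25.7×10⁻⁶ × 154 × 1675 = 6.629 mm.
Let P be the compressive force at the spring. The member shortens elastically by PL/(AE) and the spring compresses by P/k; together these equal δ_free.
So P = δ_free / [L/(AE) + 1/k] = 6.629 / [ 1675/(1800×45×10³) + 1/(4000) ].
P = 6.629 / 0.0002707 = 24490 N.
σ = P/A = 24490/1800 = 13.61 MPa.

σ ≈ 13.6 MPa (compressive)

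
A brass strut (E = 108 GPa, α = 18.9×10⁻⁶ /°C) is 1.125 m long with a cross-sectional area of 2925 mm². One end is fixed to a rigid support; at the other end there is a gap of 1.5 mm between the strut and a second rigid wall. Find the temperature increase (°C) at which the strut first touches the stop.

ΔT ≈ 70.5 °C

Contact occurs when the free expansion equals the gap: αΔT L = 1.5 mm.
ΔT = 1.5 / (18.9×10⁻⁶ × 1125) = 70.55 °C.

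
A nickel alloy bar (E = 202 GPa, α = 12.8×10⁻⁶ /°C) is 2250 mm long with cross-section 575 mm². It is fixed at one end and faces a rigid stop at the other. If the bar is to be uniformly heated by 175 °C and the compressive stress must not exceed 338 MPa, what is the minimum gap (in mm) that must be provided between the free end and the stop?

g ≈ 1.28 mm

Free expansion if unrestrained: δ_free = αΔT L = 12.8×10⁻⁶ × 175 × 2250 = 5.04 mm.
A stress of 338 MPa corresponds to the wall pushing the bar back by σL/E = 338×2250/(202×10³) = 3.765 mm.
The gap must absorb the remainder: g_min = 5.04 − 3.765 = 1.275 mm.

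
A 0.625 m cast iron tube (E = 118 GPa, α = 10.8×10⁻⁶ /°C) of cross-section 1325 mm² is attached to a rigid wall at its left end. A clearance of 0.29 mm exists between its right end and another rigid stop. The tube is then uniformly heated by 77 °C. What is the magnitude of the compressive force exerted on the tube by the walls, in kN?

Unrestrained expansion: δ_free = αΔT L = 10.8×10⁻⁶ × 77 × 625 = 0.5198 mm.
After closing the 0.29 mm clearance, 0.5198 − 0.29 = 0.2298 mm of expansion remains to be suppressed by the wall.
Compatibility: PL/(AE) = 0.2298 mm, so σ = P/A = E × (0.2298/625) = 43.38 MPa.
P = σA = 43.38 × 1325 = 57.47 kN.

P ≈ 57.5 kN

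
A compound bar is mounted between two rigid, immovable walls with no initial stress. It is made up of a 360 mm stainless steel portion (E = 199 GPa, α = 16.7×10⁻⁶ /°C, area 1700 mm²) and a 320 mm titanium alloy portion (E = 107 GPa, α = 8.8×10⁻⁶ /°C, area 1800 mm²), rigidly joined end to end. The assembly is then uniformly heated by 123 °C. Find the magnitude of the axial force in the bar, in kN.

P ≈ 398 kN (compressive)

With the walls removed the bar would change length by δ_free = Σ αᵢΔT Lᵢ = 16.7×10⁻⁶×123×360 + 8.8×10⁻⁶×123×320 = 1.086 mm.
The walls prevent any net length change, so an axial force P (same in every segment) develops. Compatibility: P · Σ Lᵢ/(AᵢEᵢ) = δ_free.
The series flexibility is Σ Lᵢ/(AᵢEᵢ) = 360/(1700×199×10³) + 320/(1800×107×10³) = 2.726×10⁻⁶ mm/N.
P = 1.086 / 2.726×10⁻⁶ = 398400 N = 398.4 kN, compressive.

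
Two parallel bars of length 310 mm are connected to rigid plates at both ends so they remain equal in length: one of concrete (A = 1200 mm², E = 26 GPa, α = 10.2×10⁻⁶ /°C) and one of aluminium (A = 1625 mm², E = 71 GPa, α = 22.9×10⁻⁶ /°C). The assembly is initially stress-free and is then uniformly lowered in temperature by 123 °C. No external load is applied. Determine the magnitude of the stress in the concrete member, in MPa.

σ ≈ 32 MPa (compressive)

The aluminium has the larger α, so on cooling it would change length more than the concrete if both were free. The rigid plates force a common final length, so the aluminium is put into tension and the concrete into compression, with equal and opposite forces P (no external load).
Equating the net (thermal + elastic) strains gives |α₁ − α₂|·ΔT = P·[1/(A₁E₁) + 1/(A₂E₂)].
|α₁ − α₂|·ΔT = 12.7×10⁻⁶ × 123 = 0.001562.
1/(A₁E₁) + 1/(A₂E₂) = 1/(1200×26×10³) + 1/(1625×71×10³) = 4.072×10⁻⁸ N⁻¹.
So P = 0.001562 / 4.072×10⁻⁸ = 38.36 kN.
σ_{concrete} = P/A₁ = 38360/1200 = 31.97 MPa, compressive.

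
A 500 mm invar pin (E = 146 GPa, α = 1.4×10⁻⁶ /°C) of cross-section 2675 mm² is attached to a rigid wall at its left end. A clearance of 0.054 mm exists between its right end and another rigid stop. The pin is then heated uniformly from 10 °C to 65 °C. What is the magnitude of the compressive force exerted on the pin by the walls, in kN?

P ≈ 0 kN

Free thermal elongation = αΔT L = 1.4×10⁻⁶ × 55 × 500 = 0.0385 mm.
Since δ_free = 0.0385 mm is less than the 0.054 mm gap, the pin never touches the wall. No axial force develops.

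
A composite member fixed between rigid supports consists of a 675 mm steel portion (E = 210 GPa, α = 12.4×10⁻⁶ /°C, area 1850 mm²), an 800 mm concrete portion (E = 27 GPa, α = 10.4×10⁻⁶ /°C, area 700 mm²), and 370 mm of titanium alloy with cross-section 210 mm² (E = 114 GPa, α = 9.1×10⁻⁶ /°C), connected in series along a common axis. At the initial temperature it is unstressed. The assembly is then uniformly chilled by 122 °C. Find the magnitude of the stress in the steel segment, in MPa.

σ ≈ 22.2 MPa (tensile)

With the walls removed the bar would change length by δ_free = Σ αᵢΔT Lᵢ = 12.4×10⁻⁶×122×675 + 10.4×10⁻⁶×122×800 + 9.1×10⁻⁶×122×370 = 2.447 mm.
The walls prevent any net length change, so an axial force P (same in every segment) develops. Compatibility: P · Σ Lᵢ/(AᵢEᵢ) = δ_free.
Σ Lᵢ/(AᵢEᵢ) = 675/(1850×210×10³) + 800/(700×27×10³) + 370/(210×114×10³) = 5.952×10⁻⁵ mm/N.
Hence P = δ_free / Σ(L/AE) = 2.447/5.952×10⁻⁵ = 41.11 kN (tensile).
σ_{steel} = P / A = 41110 / 1850 = 22.22 MPa.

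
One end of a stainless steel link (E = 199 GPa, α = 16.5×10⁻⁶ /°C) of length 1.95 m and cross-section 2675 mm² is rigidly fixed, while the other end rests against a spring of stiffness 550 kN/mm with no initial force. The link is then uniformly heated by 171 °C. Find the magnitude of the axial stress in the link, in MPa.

The unrestrained thermal change is αΔT L = 16.5×10⁻⁶ × 171 × 1950 = 5.502 mm.
With a force P in the spring, the elastic change of the link is PL/(AE) and that of the spring is P/k; compatibility requires their sum to equal δ_free.
P [ L/(AE) + 1/k ] = δ_free → P [ 1950/(2675×199×10³) + 1/(550×10³) ] = 5.502.
P = 5.502 / 5.481×10⁻⁶ = 1.004×10⁶ N.
σ = P/A = 1.004×10⁶/2675 = 375.2 MPa.

σ ≈ 375 MPa (compressive)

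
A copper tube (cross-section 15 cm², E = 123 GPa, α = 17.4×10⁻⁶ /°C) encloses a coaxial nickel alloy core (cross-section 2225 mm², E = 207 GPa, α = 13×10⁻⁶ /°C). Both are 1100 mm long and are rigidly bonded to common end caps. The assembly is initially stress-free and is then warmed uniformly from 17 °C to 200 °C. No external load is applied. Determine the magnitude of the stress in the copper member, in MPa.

σ ≈ 70.7 MPa (compressive)

Both members must finish at the same length. With the larger α, the copper tends to over-expand; the plates restrain it, putting the copper in compression and the nickel alloy in tension. With no external load the two internal forces are equal and opposite, magnitude P.
Compatibility of the two members (thermal + elastic change equal): (α₁ − α₂)ΔT = P·[1/(A₁E₁) + 1/(A₂E₂)].
|α₁ − α₂|·ΔT = 4.4×10⁻⁶ × 183 = 0.0008052.
1/(A₁E₁) + 1/(A₂E₂) = 1/(1500×123×10³) + 1/(2225×207×10³) = 7.591×10⁻⁹ N⁻¹.
So P = 0.0008052 / 7.591×10⁻⁹ = 106.1 kN.
σ_{copper} = P/A₁ = 106100/1500 = 70.71 MPa, compressive.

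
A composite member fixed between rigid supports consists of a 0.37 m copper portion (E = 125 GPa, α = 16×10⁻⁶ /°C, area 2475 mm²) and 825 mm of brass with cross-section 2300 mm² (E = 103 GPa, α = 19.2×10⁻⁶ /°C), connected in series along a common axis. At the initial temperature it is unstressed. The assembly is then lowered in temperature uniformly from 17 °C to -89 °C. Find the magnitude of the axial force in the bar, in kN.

P ≈ 493 kN (tensile)

If the supports were absent, the total length change would be Σ αᵢΔT Lᵢ = 16×10⁻⁶×106×370 + 19.2×10⁻⁶×106×825 = 2.307 mm.
The walls prevent any net length change, so an axial force P (same in every segment) develops. Compatibility: P · Σ Lᵢ/(AᵢEᵢ) = δ_free.
Σ Lᵢ/(AᵢEᵢ) = 370/(2475×125×10³) + 825/(2300×103×10³) = 4.678×10⁻⁶ mm/N.
So P = 2.307 / 4.678×10⁻⁶ = 493 kN, tensile.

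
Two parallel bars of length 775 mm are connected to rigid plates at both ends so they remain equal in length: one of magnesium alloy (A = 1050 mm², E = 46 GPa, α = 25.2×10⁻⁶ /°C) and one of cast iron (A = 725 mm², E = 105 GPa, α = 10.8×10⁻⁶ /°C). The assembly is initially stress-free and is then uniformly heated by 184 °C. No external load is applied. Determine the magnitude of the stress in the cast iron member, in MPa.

σ ≈ 108 MPa (tensile)

The magnesium alloy has the larger α, so on heating it would change length more than the cast iron if both were free. The rigid plates force a common final length, so the magnesium alloy is put into compression and the cast iron into tension, with equal and opposite forces P (no external load).
Setting the final lengths equal and cancelling L: (α₁ − α₂)ΔT = P/(A₁E₁) + P/(A₂E₂).
|α₁ − α₂|·ΔT = 14.4×10⁻⁶ × 184 = 0.00265.
1/(A₁E₁) + 1/(A₂E₂) = 1/(1050×46×10³) + 1/(725×105×10³) = 3.384×10⁻⁸ N⁻¹.
P = 0.00265 / 3.384×10⁻⁸ = 78300 N = 78.3 kN.
σ_{cast iron} = P/A₂ = 78300/725 = 108 MPa, tensile.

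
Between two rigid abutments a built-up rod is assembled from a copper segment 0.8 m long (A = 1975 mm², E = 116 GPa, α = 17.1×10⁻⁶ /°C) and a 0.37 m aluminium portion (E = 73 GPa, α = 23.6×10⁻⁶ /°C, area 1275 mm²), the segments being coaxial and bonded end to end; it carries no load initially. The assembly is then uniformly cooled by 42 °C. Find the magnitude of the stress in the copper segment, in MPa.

If the supports were absent, the total length change would be Σ αᵢΔT Lᵢ = 17.1×10⁻⁶×42×800 + 23.6×10⁻⁶×42×370 = 0.9413 mm.
Since the ends are fixed, an axial force P builds up, equal in every segment, with P · Σ Lᵢ/(AᵢEᵢ) = δ_free.
The series flexibility is Σ Lᵢ/(AᵢEᵢ) = 800/(1975×116×10³) + 370/(1275×73×10³) = 7.467×10⁻⁶ mm/N.
So P = 0.9413 / 7.467×10⁻⁶ = 126.1 kN, tensile.
σ_{copper} = P / A = 126100 / 1975 = 63.83 MPa.

σ ≈ 63.8 MPa (tensile)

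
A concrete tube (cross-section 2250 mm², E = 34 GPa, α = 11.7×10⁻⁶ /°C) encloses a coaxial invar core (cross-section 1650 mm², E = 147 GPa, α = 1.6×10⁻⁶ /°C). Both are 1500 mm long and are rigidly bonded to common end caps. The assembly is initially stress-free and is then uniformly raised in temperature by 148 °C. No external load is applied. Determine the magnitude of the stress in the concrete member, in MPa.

Equilibrium of a rigid end plate with no external load gives equal and opposite internal forces ±P in the two members. Since α_{concrete} > α_{invar}, heating drives the concrete into compression and the invar into tension.
Equating the net (thermal + elastic) strains gives |α₁ − α₂|·ΔT = P·[1/(A₁E₁) + 1/(A₂E₂)].
|α₁ − α₂|·ΔT = 10.1×10⁻⁶ × 148 = 0.001495.
1/(A₁E₁) + 1/(A₂E₂) = 1/(2250×34×10³) + 1/(1650×147×10³) = 1.719×10⁻⁸ N⁻¹.
So P = 0.001495 / 1.719×10⁻⁸ = 86.93 kN.
σ_{concrete} = P/A₁ = 86930/2250 = 38.64 MPa, compressive.

σ ≈ 38.6 MPa (compressive)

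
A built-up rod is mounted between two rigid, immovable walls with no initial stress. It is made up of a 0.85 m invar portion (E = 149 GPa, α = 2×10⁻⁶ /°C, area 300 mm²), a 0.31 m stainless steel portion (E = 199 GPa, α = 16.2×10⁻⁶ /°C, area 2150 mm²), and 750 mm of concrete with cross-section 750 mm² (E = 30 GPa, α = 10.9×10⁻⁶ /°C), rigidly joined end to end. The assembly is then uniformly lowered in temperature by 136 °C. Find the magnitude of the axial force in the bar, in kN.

With the walls removed the bar would change length by δ_free = Σ αᵢΔT Lᵢ = 2×10⁻⁶×136×850 + 16.2×10⁻⁶×136×310 + 10.9×10⁻⁶×136×750 = 2.026 mm.
Since the ends are fixed, an axial force P builds up, equal in every segment, with P · Σ Lᵢ/(AᵢEᵢ) = δ_free.
The series flexibility is Σ Lᵢ/(AᵢEᵢ) = 850/(300×149×10³) + 310/(2150×199×10³) + 750/(750×30×10³) = 5.307×10⁻⁵ mm/N.
So P = 2.026 / 5.307×10⁻⁵ = 38.17 kN, tensile.

P ≈ 38.2 kN (tensile)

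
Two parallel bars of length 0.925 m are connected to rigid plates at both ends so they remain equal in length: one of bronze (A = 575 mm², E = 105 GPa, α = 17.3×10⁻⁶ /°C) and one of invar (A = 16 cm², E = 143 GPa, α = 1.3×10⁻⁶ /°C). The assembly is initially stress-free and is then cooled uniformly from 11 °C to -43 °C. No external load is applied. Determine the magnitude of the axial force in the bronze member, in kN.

P ≈ 41.3 kN (tensile in the bronze)

Both members must finish at the same length. With the larger α, the bronze tends to over-contract; the plates restrain it, putting the bronze in tension and the invar in compression. With no external load the two internal forces are equal and opposite, magnitude P.
Compatibility of the two members (thermal + elastic change equal): (α₁ − α₂)ΔT = P·[1/(A₁E₁) + 1/(A₂E₂)].
|α₁ − α₂|·ΔT = 16×10⁻⁶ × 54 = 0.000864.
1/(A₁E₁) + 1/(A₂E₂) = 1/(575×105×10³) + 1/(1600×143×10³) = 2.093×10⁻⁸ N⁻¹.
P = 0.000864 / 2.093×10⁻⁸ = 41270 N = 41.27 kN.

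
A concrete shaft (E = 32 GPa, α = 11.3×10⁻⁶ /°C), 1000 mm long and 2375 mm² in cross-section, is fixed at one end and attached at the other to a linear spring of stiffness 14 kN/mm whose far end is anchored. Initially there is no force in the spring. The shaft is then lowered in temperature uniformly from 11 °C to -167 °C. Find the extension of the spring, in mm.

δ ≈ 1.7 mm

If the spring were absent the shaft would shorten by αΔT L = 11.3×10⁻⁶ × 178 × 1000 = 2.011 mm.
With a force P in the spring, the elastic change of the shaft is PL/(AE) and that of the spring is P/k; compatibility requires their sum to equal δ_free.
P [ L/(AE) + 1/k ] = δ_free → P [ 1000/(2375×32×10³) + 1/(14×10³) ] = 2.011.
P = 2.011 / 8.459×10⁻⁵ = 23780 N.
Spring extension = P/k = 23780/(14×10³) = 1.699 mm.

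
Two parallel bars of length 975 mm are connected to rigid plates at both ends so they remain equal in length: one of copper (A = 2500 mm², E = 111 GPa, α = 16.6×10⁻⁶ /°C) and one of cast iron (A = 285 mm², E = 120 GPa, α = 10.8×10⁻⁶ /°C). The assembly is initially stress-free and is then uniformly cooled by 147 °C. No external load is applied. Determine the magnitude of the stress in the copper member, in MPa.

σ ≈ 10.4 MPa (tensile)

Both members must finish at the same length. With the larger α, the copper tends to over-contract; the plates restrain it, putting the copper in tension and the cast iron in compression. With no external load the two internal forces are equal and opposite, magnitude P.
Equating the net (thermal + elastic) strains gives |α₁ − α₂|·ΔT = P·[1/(A₁E₁) + 1/(A₂E₂)].
|α₁ − α₂|·ΔT = 5.8×10⁻⁶ × 147 = 0.0008526.
1/(A₁E₁) + 1/(A₂E₂) = 1/(2500×111×10³) + 1/(285×120×10³) = 3.284×10⁻⁸ N⁻¹.
P = 0.0008526 / 3.284×10⁻⁸ = 25960 N = 25.96 kN.
σ_{copper} = P/A₁ = 25960/2500 = 10.38 MPa, tensile.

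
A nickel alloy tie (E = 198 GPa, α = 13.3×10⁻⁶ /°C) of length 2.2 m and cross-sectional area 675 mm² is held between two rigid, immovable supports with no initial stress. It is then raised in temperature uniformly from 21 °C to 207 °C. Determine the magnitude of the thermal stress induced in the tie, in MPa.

σ ≈ 490 MPa (compressive)

With length fixed, the mechanical strain must cancel the thermal strain αΔT = 13.3×10⁻⁶ × 186 = 2473.8×10⁻⁶.
σ = EαΔT = 198×10³ × 13.3×10⁻⁶ × 186 = 489.8 MPa (compressive; the tie is trying to expand).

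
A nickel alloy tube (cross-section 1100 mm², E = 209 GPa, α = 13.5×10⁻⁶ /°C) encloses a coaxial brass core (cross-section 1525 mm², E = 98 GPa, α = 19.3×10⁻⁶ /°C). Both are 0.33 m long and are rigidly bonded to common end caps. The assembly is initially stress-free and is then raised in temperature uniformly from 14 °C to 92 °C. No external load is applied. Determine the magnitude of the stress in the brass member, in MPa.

σ ≈ 26.9 MPa (compressive)

The brass has the larger α, so on heating it would change length more than the nickel alloy if both were free. The rigid plates force a common final length, so the brass is put into compression and the nickel alloy into tension, with equal and opposite forces P (no external load).
Setting the final lengths equal and cancelling L: (α₁ − α₂)ΔT = P/(A₁E₁) + P/(A₂E₂).
|α₁ − α₂|·ΔT = 5.8×10⁻⁶ × 78 = 0.0004524.
1/(A₁E₁) + 1/(A₂E₂) = 1/(1100×209×10³) + 1/(1525×98×10³) = 1.104×10⁻⁸ N⁻¹.
So P = 0.0004524 / 1.104×10⁻⁸ = 40.97 kN.
σ_{brass} = P/A₂ = 40970/1525 = 26.87 MPa, compressive.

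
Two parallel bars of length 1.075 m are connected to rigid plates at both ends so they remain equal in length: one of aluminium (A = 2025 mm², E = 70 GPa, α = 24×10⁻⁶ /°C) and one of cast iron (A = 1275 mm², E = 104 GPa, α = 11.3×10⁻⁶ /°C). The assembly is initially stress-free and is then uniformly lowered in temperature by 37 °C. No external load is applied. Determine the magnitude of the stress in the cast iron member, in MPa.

The aluminium has the larger α, so on cooling it would change length more than the cast iron if both were free. The rigid plates force a common final length, so the aluminium is put into tension and the cast iron into compression, with equal and opposite forces P (no external load).
Setting the final lengths equal and cancelling L: (α₁ − α₂)ΔT = P/(A₁E₁) + P/(A₂E₂).
|α₁ − α₂|·ΔT = 12.7×10⁻⁶ × 37 = 0.0004699.
1/(A₁E₁) + 1/(A₂E₂) = 1/(2025×70×10³) + 1/(1275×104×10³) = 1.46×10⁻⁸ N⁻¹.
P = 0.0004699 / 1.46×10⁻⁸ = 32190 N = 32.19 kN.
σ_{cast iron} = P/A₂ = 32190/1275 = 25.25 MPa, compressive.

σ ≈ 25.2 MPa (compressive)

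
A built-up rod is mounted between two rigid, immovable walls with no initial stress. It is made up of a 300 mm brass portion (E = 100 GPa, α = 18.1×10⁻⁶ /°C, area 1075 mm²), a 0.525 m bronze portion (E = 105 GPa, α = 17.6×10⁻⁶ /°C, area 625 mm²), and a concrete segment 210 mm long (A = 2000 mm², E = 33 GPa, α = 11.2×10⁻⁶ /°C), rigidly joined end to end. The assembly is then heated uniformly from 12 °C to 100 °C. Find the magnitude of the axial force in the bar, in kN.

If the supports were absent, the total length change would be Σ αᵢΔT Lᵢ = 18.1×10⁻⁶×88×300 + 17.6×10⁻⁶×88×525 + 11.2×10⁻⁶×88×210 = 1.498 mm.
Since the ends are fixed, an axial force P builds up, equal in every segment, with P · Σ Lᵢ/(AᵢEᵢ) = δ_free.
Σ Lᵢ/(AᵢEᵢ) = 300/(1075×100×10³) + 525/(625×105×10³) + 210/(2000×33×10³) = 1.397×10⁻⁵ mm/N.
Hence P = δ_free / Σ(L/AE) = 1.498/1.397×10⁻⁵ = 107.2 kN (compressive).

P ≈ 107 kN (compressive)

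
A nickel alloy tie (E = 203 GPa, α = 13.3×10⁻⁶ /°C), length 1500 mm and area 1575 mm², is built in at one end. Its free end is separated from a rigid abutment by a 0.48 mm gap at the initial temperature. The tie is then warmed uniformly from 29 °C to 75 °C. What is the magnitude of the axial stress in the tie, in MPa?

σ ≈ 59.2 MPa (compressive)

If the wall were absent the tie would grow by αΔT L = 13.3×10⁻⁶ × 46 × 1500 = 0.9177 mm.
This exceeds the 0.48 mm gap, so the wall pushes back. The portion of expansion that must be recovered elastically is δ_free − gap = 0.9177 − 0.48 = 0.4377 mm.
So σ = E(δ_free − g)/L = 203×10³ × 0.4377/1500 = 59.24 MPa.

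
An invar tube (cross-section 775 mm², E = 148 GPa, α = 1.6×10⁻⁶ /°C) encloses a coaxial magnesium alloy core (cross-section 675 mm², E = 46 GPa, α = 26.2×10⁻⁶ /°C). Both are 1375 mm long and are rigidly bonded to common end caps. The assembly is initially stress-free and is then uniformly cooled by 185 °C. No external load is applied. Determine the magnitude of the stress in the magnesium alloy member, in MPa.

σ ≈ 165 MPa (tensile)

Both members must finish at the same length. With the larger α, the magnesium alloy tends to over-contract; the plates restrain it, putting the magnesium alloy in tension and the invar in compression. With no external load the two internal forces are equal and opposite, magnitude P.
Setting the final lengths equal and cancelling L: (α₁ − α₂)ΔT = P/(A₁E₁) + P/(A₂E₂).
|α₁ − α₂|·ΔT = 24.6×10⁻⁶ × 185 = 0.004551.
1/(A₁E₁) + 1/(A₂E₂) = 1/(775×148×10³) + 1/(675×46×10³) = 4.092×10⁻⁸ N⁻¹.
So P = 0.004551 / 4.092×10⁻⁸ = 111.2 kN.
σ_{magnesium alloy} = P/A₂ = 111200/675 = 164.7 MPa, tensile.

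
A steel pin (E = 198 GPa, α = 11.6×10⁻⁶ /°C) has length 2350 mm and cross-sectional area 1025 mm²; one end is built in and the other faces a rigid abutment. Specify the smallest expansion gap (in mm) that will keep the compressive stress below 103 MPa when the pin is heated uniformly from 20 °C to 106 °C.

g ≈ 1.12 mm

Free expansion if unrestrained: δ_free = αΔT L = 11.6×10⁻⁶ × 86 × 2350 = 2.344 mm.
A stress of 103 MPa corresponds to the wall pushing the pin back by σL/E = 103×2350/(198×10³) = 1.222 mm.
So the gap has to take up the difference, g_min = δ_free − σL/E = 2.344 − 1.222 = 1.122 mm.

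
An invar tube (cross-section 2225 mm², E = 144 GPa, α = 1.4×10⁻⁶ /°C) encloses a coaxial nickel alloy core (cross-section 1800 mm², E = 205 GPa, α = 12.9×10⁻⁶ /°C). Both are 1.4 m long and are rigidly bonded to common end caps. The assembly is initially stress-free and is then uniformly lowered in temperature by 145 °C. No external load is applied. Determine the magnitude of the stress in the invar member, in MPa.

σ ≈ 129 MPa (compressive)

Equilibrium of a rigid end plate with no external load gives equal and opposite internal forces ±P in the two members. Since α_{nickel alloy} > α_{invar}, cooling drives the nickel alloy into tension and the invar into compression.
Setting the final lengths equal and cancelling L: (α₁ − α₂)ΔT = P/(A₁E₁) + P/(A₂E₂).
|α₁ − α₂|·ΔT = 11.5×10⁻⁶ × 145 = 0.001667.
1/(A₁E₁) + 1/(A₂E₂) = 1/(2225×144×10³) + 1/(1800×205×10³) = 5.831×10⁻⁹ N⁻¹.
So P = 0.001667 / 5.831×10⁻⁹ = 286 kN.
σ_{invar} = P/A₁ = 286000/2225 = 128.5 MPa, compressive.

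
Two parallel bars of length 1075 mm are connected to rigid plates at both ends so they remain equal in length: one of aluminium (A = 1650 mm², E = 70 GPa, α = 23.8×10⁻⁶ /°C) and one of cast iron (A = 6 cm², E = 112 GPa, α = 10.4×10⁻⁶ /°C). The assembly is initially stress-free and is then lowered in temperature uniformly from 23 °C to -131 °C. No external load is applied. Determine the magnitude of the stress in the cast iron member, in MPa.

σ ≈ 146 MPa (compressive)

Both members must finish at the same length. With the larger α, the aluminium tends to over-contract; the plates restrain it, putting the aluminium in tension and the cast iron in compression. With no external load the two internal forces are equal and opposite, magnitude P.
Setting the final lengths equal and cancelling L: (α₁ − α₂)ΔT = P/(A₁E₁) + P/(A₂E₂).
|α₁ − α₂|·ΔT = 13.4×10⁻⁶ × 154 = 0.002064.
1/(A₁E₁) + 1/(A₂E₂) = 1/(1650×70×10³) + 1/(600×112×10³) = 2.354×10⁻⁸ N⁻¹.
P = 0.002064 / 2.354×10⁻⁸ = 87670 N = 87.67 kN.
σ_{cast iron} = P/A₂ = 87670/600 = 146.1 MPa, compressive.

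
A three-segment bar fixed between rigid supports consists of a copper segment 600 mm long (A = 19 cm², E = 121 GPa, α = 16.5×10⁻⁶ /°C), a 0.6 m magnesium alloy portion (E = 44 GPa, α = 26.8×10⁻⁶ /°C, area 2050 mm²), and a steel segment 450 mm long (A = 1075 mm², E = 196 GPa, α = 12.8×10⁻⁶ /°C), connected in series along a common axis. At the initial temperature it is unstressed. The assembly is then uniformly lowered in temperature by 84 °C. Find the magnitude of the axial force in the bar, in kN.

Free thermal contraction of the whole bar: Σ αᵢΔT Lᵢ = 16.5×10⁻⁶×84×600 + 26.8×10⁻⁶×84×600 + 12.8×10⁻⁶×84×450 = 2.666 mm.
Since the ends are fixed, an axial force P builds up, equal in every segment, with P · Σ Lᵢ/(AᵢEᵢ) = δ_free.
Σ Lᵢ/(AᵢEᵢ) = 600/(1900×121×10³) + 600/(2050×44×10³) + 450/(1075×196×10³) = 1.14×10⁻⁵ mm/N.
So P = 2.666 / 1.14×10⁻⁵ = 233.9 kN, tensile.

P ≈ 234 kN (tensile)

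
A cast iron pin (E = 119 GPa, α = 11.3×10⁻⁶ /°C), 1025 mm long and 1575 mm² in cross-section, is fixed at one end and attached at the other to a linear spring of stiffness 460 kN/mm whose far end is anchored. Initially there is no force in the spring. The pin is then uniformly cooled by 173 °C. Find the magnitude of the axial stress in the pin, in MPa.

The unrestrained thermal change is αΔT L = 11.3×10⁻⁶ × 173 × 1025 = 2.004 mm.
With a force P in the spring, the elastic change of the pin is PL/(AE) and that of the spring is P/k; compatibility requires their sum to equal δ_free.
P [ L/(AE) + 1/k ] = δ_free → P [ 1025/(1575×119×10³) + 1/(460×10³) ] = 2.004.
P = 2.004 / 7.643×10⁻⁶ = 262200 N.
σ = P/A = 262200/1575 = 166.5 MPa.

σ ≈ 166 MPa (tensile)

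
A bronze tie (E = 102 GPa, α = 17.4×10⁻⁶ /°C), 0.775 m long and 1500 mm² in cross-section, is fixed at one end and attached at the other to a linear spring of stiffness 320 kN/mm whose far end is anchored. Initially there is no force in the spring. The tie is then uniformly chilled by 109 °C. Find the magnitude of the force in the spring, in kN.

If the spring were absent the tie would shorten by αΔT L = 17.4×10⁻⁶ × 109 × 775 = 1.47 mm.
With a force P in the spring, the elastic change of the tie is PL/(AE) and that of the spring is P/k; compatibility requires their sum to equal δ_free.
So P = δ_free / [L/(AE) + 1/k] = 1.47 / [ 775/(1500×102×10³) + 1/(320×10³) ].
P = 1.47 / 8.19×10⁻⁶ = 179500 N.

P ≈ 179 kN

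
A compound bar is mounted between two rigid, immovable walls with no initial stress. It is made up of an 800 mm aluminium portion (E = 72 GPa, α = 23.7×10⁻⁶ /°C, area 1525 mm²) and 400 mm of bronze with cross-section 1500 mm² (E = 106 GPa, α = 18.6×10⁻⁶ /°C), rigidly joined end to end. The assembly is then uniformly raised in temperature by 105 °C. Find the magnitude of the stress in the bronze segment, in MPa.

σ ≈ 189 MPa (compressive)

Free thermal expansion of the whole bar: Σ αᵢΔT Lᵢ = 23.7×10⁻⁶×105×800 + 18.6×10⁻⁶×105×400 = 2.772 mm.
The rigid supports impose zero overall length change; the single axial force P common to all segments must satisfy P Σ Lᵢ/(AᵢEᵢ) = δ_free.
Σ Lᵢ/(AᵢEᵢ) = 800/(1525×72×10³) + 400/(1500×106×10³) = 9.802×10⁻⁶ mm/N.
P = 2.772 / 9.802×10⁻⁶ = 282800 N = 282.8 kN, compressive.
σ_{bronze} = P / A = 282800 / 1500 = 188.5 MPa.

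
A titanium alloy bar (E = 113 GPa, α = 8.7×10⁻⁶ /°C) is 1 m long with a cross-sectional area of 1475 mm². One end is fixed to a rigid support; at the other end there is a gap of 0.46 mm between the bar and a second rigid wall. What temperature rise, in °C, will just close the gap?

The gap closes when αΔT L = 0.46 mm, since the bar is still unstressed at that instant.
So ΔT = g/(αL) = 0.46/(8.7×10⁻⁶ × 1000) = 52.87 °C.

ΔT ≈ 52.9 °C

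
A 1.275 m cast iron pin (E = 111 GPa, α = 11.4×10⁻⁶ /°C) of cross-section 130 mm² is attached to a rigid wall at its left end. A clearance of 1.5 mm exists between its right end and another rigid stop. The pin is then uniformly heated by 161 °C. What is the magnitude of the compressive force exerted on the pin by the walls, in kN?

Free thermal elongation = αΔT L = 11.4×10⁻⁶ × 161 × 1275 = 2.34 mm.
After closing the 1.5 mm clearance, 2.34 − 1.5 = 0.8401 mm of expansion remains to be suppressed by the wall.
So σ = E(δ_free − g)/L = 111×10³ × 0.8401/1275 = 73.14 MPa.
Force on the wall = σA = 73.14 × 130 mm² = 9.508 kN.

P ≈ 9.51 kN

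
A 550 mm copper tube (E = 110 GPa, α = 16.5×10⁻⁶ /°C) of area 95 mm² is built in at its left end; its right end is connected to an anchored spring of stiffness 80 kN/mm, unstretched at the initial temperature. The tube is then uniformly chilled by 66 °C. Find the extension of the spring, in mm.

Free thermal contraction: δ_free = αΔT L = 16.5×10⁻⁶ × 66 × 550 = 0.5989 mm.
With a force P in the spring, the elastic change of the tube is PL/(AE) and that of the spring is P/k; compatibility requires their sum to equal δ_free.
P [ L/(AE) + 1/k ] = δ_free → P [ 550/(95×110×10³) + 1/(80×10³) ] = 0.5989.
P = 0.5989 / 6.513×10⁻⁵ = 9196 N.
Spring extension = P/k = 9196/(80×10³) = 0.1149 mm.

δ ≈ 0.115 mm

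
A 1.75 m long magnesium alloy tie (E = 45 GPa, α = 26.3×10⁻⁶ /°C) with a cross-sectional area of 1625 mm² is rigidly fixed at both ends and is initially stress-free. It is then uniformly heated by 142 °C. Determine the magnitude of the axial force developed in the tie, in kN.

P ≈ 273 kN (compressive)

The ends cannot move, so σ = EαΔT = 45×10³ × 26.3×10⁻⁶ × 142 = 168.1 MPa.
Then P = σA = 168.1 × 1625 mm² = 273.1 kN, compressive.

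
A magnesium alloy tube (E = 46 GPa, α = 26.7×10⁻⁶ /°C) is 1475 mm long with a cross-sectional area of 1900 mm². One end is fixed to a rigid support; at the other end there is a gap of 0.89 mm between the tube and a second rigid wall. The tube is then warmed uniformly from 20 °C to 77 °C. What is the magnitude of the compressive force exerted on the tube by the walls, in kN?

Unrestrained expansion: δ_free = αΔT L = 26.7×10⁻⁶ × 57 × 1475 = 2.245 mm.
After closing the 0.89 mm clearance, 2.245 − 0.89 = 1.355 mm of expansion remains to be suppressed by the wall.
Compatibility: PL/(AE) = 1.355 mm, so σ = P/A = E × (1.355/1475) = 42.25 MPa.
P = σA = 42.25 × 1900 = 80.28 kN.

P ≈ 80.3 kN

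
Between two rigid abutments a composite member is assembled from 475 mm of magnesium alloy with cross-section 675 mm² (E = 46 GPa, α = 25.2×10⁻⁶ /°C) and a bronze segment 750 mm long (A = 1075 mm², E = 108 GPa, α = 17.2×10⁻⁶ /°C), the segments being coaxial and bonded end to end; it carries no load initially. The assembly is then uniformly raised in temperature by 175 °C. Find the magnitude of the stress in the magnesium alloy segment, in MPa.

σ ≈ 296 MPa (compressive)

With the walls removed the bar would change length by δ_free = Σ αᵢΔT Lᵢ = 25.2×10⁻⁶×175×475 + 17.2×10⁻⁶×175×750 = 4.352 mm.
Since the ends are fixed, an axial force P builds up, equal in every segment, with P · Σ Lᵢ/(AᵢEᵢ) = δ_free.
The series flexibility is Σ Lᵢ/(AᵢEᵢ) = 475/(675×46×10³) + 750/(1075×108×10³) = 2.176×10⁻⁵ mm/N.
So P = 4.352 / 2.176×10⁻⁵ = 200 kN, compressive.
σ_{magnesium alloy} = P / A = 200000 / 675 = 296.3 MPa.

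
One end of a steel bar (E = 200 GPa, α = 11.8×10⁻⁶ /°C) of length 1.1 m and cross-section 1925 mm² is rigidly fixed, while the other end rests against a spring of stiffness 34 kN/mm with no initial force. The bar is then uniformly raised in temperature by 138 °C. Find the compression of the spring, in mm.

Free thermal expansion: δ_free = αΔT L = 11.8×10⁻⁶ × 138 × 1100 = 1.791 mm.
Let P be the compressive force at the spring. The bar shortens elastically by PL/(AE) and the spring compresses by P/k; together these equal δ_free.
P [ L/(AE) + 1/k ] = δ_free → P [ 1100/(1925×200×10³) + 1/(34×10³) ] = 1.791.
P = 1.791 / 3.227×10⁻⁵ = 55510 N.
Spring compression = P/k = 55510/(34×10³) = 1.633 mm.

δ ≈ 1.63 mm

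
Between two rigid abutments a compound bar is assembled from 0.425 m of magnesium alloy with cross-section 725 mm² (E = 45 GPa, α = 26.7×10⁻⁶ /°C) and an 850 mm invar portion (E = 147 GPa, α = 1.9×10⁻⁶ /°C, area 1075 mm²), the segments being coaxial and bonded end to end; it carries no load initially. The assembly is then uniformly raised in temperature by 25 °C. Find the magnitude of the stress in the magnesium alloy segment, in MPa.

σ ≈ 24.3 MPa (compressive)

With the walls removed the bar would change length by δ_free = Σ αᵢΔT Lᵢ = 26.7×10⁻⁶×25×425 + 1.9×10⁻⁶×25×850 = 0.3241 mm.
The walls prevent any net length change, so an axial force P (same in every segment) develops. Compatibility: P · Σ Lᵢ/(AᵢEᵢ) = δ_free.
The series flexibility is Σ Lᵢ/(AᵢEᵢ) = 425/(725×45×10³) + 850/(1075×147×10³) = 1.841×10⁻⁵ mm/N.
Hence P = δ_free / Σ(L/AE) = 0.3241/1.841×10⁻⁵ = 17.61 kN (compressive).
σ_{magnesium alloy} = P / A = 17610 / 725 = 24.28 MPa.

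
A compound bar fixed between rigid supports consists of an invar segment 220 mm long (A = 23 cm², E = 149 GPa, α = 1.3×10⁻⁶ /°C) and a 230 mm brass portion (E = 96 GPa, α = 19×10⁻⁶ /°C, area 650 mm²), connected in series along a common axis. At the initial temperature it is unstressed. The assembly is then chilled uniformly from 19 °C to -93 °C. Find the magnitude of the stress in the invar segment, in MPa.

σ ≈ 52.4 MPa (tensile)

Free thermal contraction of the whole bar: Σ αᵢΔT Lᵢ = 1.3×10⁻⁶×112×220 + 19×10⁻⁶×112×230 = 0.5215 mm.
Since the ends are fixed, an axial force P builds up, equal in every segment, with P · Σ Lᵢ/(AᵢEᵢ) = δ_free.
Σ Lᵢ/(AᵢEᵢ) = 220/(2300×149×10³) + 230/(650×96×10³) = 4.328×10⁻⁶ mm/N.
P = 0.5215 / 4.328×10⁻⁶ = 120500 N = 120.5 kN, tensile.
σ_{invar} = P / A = 120500 / 2300 = 52.39 MPa.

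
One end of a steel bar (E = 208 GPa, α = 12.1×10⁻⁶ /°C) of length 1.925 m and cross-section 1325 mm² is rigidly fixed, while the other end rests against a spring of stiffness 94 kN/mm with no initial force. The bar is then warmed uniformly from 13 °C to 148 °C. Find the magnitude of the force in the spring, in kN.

P ≈ 178 kN

Free thermal expansion: δ_free = αΔT L = 12.1×10⁻⁶ × 135 × 1925 = 3.144 mm.
With a force P in the spring, the elastic change of the bar is PL/(AE) and that of the spring is P/k; compatibility requires their sum to equal δ_free.
So P = δ_free / [L/(AE) + 1/k] = 3.144 / [ 1925/(1325×208×10³) + 1/(94×10³) ].
P = 3.144 / 1.762×10⁻⁵ = 178400 N.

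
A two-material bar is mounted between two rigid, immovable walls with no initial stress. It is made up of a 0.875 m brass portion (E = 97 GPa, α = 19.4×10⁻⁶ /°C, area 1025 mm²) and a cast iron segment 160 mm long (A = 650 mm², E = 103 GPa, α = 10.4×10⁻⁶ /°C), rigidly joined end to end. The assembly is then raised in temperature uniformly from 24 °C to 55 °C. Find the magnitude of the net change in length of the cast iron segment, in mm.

With the walls removed the bar would change length by δ_free = Σ αᵢΔT Lᵢ = 19.4×10⁻⁶×31×875 + 10.4×10⁻⁶×31×160 = 0.5778 mm.
The rigid supports impose zero overall length change; the single axial force P common to all segments must satisfy P Σ Lᵢ/(AᵢEᵢ) = δ_free.
Σ Lᵢ/(AᵢEᵢ) = 875/(1025×97×10³) + 160/(650×103×10³) = 1.119×10⁻⁵ mm/N.
Hence P = δ_free / Σ(L/AE) = 0.5778/1.119×10⁻⁵ = 51.63 kN (compressive).
For the cast iron segment, free thermal change = 10.4×10⁻⁶×31×160 = 0.05158 mm and elastic change from P = 51630×160/(650×103×10³) = 0.1234 mm; these oppose, so the net change is 0.0718 mm (segment shortens).

|ΔL| ≈ 0.0718 mm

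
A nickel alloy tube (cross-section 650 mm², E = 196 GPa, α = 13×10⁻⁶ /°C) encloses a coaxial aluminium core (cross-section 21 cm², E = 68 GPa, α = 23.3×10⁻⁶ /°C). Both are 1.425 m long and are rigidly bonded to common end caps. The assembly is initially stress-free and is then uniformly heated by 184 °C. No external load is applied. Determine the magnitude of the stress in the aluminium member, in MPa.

σ ≈ 60.8 MPa (compressive)

Both members must finish at the same length. With the larger α, the aluminium tends to over-expand; the plates restrain it, putting the aluminium in compression and the nickel alloy in tension. With no external load the two internal forces are equal and opposite, magnitude P.
Setting the final lengths equal and cancelling L: (α₁ − α₂)ΔT = P/(A₁E₁) + P/(A₂E₂).
|α₁ − α₂|·ΔT = 10.3×10⁻⁶ × 184 = 0.001895.
1/(A₁E₁) + 1/(A₂E₂) = 1/(650×196×10³) + 1/(2100×68×10³) = 1.485×10⁻⁸ N⁻¹.
P = 0.001895 / 1.485×10⁻⁸ = 127600 N = 127.6 kN.
σ_{aluminium} = P/A₂ = 127600/2100 = 60.76 MPa, compressive.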